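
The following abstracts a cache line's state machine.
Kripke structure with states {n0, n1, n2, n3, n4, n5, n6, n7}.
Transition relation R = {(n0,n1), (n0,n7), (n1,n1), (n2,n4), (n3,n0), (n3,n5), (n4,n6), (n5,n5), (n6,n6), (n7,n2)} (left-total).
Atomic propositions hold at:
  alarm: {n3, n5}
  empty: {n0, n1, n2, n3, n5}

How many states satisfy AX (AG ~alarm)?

Sat(~alarm) = {n0, n1, n2, n4, n6, n7}
AG ~alarm: greatest fixpoint, start Z0 = {n0, n1, n2, n4, n6, n7}, keep only states in Sat with every successor in Z. Already a fixed point.
Sat(AG ~alarm) = {n0, n1, n2, n4, n6, n7}
Sat(AX (AG ~alarm)) = {s : every successor in {n0, n1, n2, n4, n6, n7}} = {n0, n1, n2, n4, n6, n7}
|Sat(AX (AG ~alarm))| = |{n0, n1, n2, n4, n6, n7}| = 6.

6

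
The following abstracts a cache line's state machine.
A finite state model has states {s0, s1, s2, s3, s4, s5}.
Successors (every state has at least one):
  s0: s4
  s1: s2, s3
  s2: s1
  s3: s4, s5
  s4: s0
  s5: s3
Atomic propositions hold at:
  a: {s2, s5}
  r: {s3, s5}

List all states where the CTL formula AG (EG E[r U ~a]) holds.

Sat(~a) = {s0, s1, s3, s4}
E[r U ~a]: least fixpoint, start Z0 = Sat(~a) = {s0, s1, s3, s4}, add states in Sat(r) with some successor in Z. Z1 = {s0, s1, s3, s4, s5}; fixed.
Sat(E[r U ~a]) = {s0, s1, s3, s4, s5}
EG E[r U ~a]: greatest fixpoint, start Z0 = {s0, s1, s3, s4, s5}, keep only states in Sat with some successor in Z. Already a fixed point.
Sat(EG E[r U ~a]) = {s0, s1, s3, s4, s5}
AG (EG E[r U ~a]): greatest fixpoint, start Z0 = {s0, s1, s3, s4, s5}, keep only states in Sat with every successor in Z. Z1 = {s0, s3, s4, s5}; fixed.
Sat(AG (EG E[r U ~a])) = {s0, s3, s4, s5}

{s0, s3, s4, s5}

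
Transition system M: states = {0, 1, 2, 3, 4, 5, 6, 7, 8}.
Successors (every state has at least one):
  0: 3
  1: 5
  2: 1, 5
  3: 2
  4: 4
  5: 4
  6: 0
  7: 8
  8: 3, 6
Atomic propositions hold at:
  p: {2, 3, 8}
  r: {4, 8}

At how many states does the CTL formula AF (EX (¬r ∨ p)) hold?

7

Sat(¬r) = {0, 1, 2, 3, 5, 6, 7}
Sat(¬r ∨ p) = {0, 1, 2, 3, 5, 6, 7, 8}
Sat(EX (¬r ∨ p)) = {s : some successor in {0, 1, 2, 3, 5, 6, 7, 8}} = {0, 1, 2, 3, 6, 7, 8}
AF (EX (¬r ∨ p)): least fixpoint, start Z0 = {0, 1, 2, 3, 6, 7, 8}, add states with every successor in Z. Already a fixed point.
Sat(AF (EX (¬r ∨ p))) = {0, 1, 2, 3, 6, 7, 8}
|Sat(AF (EX (¬r ∨ p)))| = |{0, 1, 2, 3, 6, 7, 8}| = 7.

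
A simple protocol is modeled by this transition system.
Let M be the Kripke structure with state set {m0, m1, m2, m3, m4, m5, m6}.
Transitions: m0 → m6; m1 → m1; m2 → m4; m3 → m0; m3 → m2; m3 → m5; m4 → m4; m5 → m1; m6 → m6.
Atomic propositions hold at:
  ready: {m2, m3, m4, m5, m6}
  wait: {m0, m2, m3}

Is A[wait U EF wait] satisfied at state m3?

EF wait: least fixpoint, start Z0 = {m0, m2, m3}, add states with some successor in Z. Already a fixed point.
Sat(EF wait) = {m0, m2, m3}
A[wait U EF wait]: least fixpoint, start Z0 = Sat(EF wait) = {m0, m2, m3}, add states in Sat(wait) with every successor in Z. Already a fixed point.
Sat(A[wait U EF wait]) = {m0, m2, m3}
m3 ∈ Sat(A[wait U EF wait]) = {m0, m2, m3}, so the formula holds at m3.

Yes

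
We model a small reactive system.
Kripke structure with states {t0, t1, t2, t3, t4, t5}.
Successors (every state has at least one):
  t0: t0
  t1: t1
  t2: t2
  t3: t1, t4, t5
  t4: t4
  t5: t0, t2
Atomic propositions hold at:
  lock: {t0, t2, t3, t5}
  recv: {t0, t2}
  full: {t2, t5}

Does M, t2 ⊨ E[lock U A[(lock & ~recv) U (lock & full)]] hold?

Yes

Sat(~recv) = {t1, t3, t4, t5}
Sat(lock & ~recv) = {t3, t5}
Sat(lock & full) = {t2, t5}
A[(lock & ~recv) U (lock & full)]: least fixpoint, start Z0 = Sat((lock & full)) = {t2, t5}, add states in Sat(lock & ~recv) with every successor in Z. Already a fixed point.
Sat(A[(lock & ~recv) U (lock & full)]) = {t2, t5}
E[lock U A[(lock & ~recv) U (lock & full)]]: least fixpoint, start Z0 = Sat(A[(lock & ~recv) U (lock & full)]) = {t2, t5}, add states in Sat(lock) with some successor in Z. Z1 = {t2, t3, t5}; fixed.
Sat(E[lock U A[(lock & ~recv) U (lock & full)]]) = {t2, t3, t5}
t2 ∈ Sat(E[lock U A[(lock & ~recv) U (lock & full)]]) = {t2, t3, t5}, so the formula holds at t2.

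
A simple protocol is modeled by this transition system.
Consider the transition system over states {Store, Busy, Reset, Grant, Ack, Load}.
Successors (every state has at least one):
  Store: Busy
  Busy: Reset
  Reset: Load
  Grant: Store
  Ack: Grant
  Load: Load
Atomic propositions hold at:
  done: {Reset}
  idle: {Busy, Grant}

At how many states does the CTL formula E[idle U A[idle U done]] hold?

2

A[idle U done]: least fixpoint, start Z0 = Sat(done) = {Reset}, add states in Sat(idle) with every successor in Z. Z1 = {Busy, Reset}; fixed.
Sat(A[idle U done]) = {Busy, Reset}
E[idle U A[idle U done]]: least fixpoint, start Z0 = Sat(A[idle U done]) = {Busy, Reset}, add states in Sat(idle) with some successor in Z. Already a fixed point.
Sat(E[idle U A[idle U done]]) = {Busy, Reset}
|Sat(E[idle U A[idle U done]])| = |{Busy, Reset}| = 2.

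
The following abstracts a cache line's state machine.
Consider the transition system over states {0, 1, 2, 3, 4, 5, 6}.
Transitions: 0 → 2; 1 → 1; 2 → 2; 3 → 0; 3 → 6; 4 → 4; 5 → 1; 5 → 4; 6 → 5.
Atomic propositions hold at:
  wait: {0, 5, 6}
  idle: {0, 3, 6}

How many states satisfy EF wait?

EF wait: least fixpoint, start Z0 = {0, 5, 6}, add states with some successor in Z. Z1 = {0, 3, 5, 6}; fixed.
Sat(EF wait) = {0, 3, 5, 6}
|Sat(EF wait)| = |{0, 3, 5, 6}| = 4.

4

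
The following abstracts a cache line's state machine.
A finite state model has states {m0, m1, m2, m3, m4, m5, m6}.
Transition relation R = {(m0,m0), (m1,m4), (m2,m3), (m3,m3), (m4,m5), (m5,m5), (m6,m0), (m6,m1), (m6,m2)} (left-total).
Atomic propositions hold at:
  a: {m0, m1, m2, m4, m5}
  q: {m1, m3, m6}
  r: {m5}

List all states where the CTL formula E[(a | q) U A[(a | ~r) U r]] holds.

Sat(a | q) = {m0, m1, m2, m3, m4, m5, m6}
Sat(~r) = {m0, m1, m2, m3, m4, m6}
Sat(a | ~r) = {m0, m1, m2, m3, m4, m5, m6}
A[(a | ~r) U r]: least fixpoint, start Z0 = Sat(r) = {m5}, add states in Sat(a | ~r) with every successor in Z. Z1 = {m4, m5}; Z2 = {m1, m4, m5}; fixed.
Sat(A[(a | ~r) U r]) = {m1, m4, m5}
E[(a | q) U A[(a | ~r) U r]]: least fixpoint, start Z0 = Sat(A[(a | ~r) U r]) = {m1, m4, m5}, add states in Sat(a | q) with some successor in Z. Z1 = {m1, m4, m5, m6}; fixed.
Sat(E[(a | q) U A[(a | ~r) U r]]) = {m1, m4, m5, m6}

{m1, m4, m5, m6}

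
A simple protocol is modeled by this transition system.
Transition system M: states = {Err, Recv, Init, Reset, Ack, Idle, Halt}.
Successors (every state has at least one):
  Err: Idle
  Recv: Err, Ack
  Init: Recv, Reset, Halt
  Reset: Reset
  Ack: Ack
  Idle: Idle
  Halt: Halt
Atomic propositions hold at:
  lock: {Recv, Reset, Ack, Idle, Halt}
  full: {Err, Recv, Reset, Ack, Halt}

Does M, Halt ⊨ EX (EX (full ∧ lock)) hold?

Yes

Sat(full ∧ lock) = {Recv, Reset, Ack, Halt}
Sat(EX (full ∧ lock)) = {s : some successor in {Recv, Reset, Ack, Halt}} = {Recv, Init, Reset, Ack, Halt}
Sat(EX (EX (full ∧ lock))) = {s : some successor in {Recv, Init, Reset, Ack, Halt}} = {Recv, Init, Reset, Ack, Halt}
Halt ∈ Sat(EX (EX (full ∧ lock))) = {Recv, Init, Reset, Ack, Halt}, so the formula holds at Halt.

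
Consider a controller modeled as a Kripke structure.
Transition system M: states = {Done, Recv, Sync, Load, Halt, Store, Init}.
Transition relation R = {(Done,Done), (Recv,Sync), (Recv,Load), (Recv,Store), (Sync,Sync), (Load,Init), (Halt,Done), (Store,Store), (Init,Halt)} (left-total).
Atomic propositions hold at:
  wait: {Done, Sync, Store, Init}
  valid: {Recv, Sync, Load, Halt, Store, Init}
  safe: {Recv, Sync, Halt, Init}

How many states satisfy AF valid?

AF valid: least fixpoint, start Z0 = {Recv, Sync, Load, Halt, Store, Init}, add states with every successor in Z. Already a fixed point.
Sat(AF valid) = {Recv, Sync, Load, Halt, Store, Init}
|Sat(AF valid)| = |{Recv, Sync, Load, Halt, Store, Init}| = 6.

6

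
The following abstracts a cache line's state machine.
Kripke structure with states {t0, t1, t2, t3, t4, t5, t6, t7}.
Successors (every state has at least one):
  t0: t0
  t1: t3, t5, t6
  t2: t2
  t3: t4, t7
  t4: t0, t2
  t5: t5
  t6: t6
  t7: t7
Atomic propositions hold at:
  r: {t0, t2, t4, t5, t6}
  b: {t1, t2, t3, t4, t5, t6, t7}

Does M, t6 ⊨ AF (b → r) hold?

Yes

Sat(b → r) = {t0, t2, t4, t5, t6}
AF (b → r): least fixpoint, start Z0 = {t0, t2, t4, t5, t6}, add states with every successor in Z. Already a fixed point.
Sat(AF (b → r)) = {t0, t2, t4, t5, t6}
t6 ∈ Sat(AF (b → r)) = {t0, t2, t4, t5, t6}, so the formula holds at t6.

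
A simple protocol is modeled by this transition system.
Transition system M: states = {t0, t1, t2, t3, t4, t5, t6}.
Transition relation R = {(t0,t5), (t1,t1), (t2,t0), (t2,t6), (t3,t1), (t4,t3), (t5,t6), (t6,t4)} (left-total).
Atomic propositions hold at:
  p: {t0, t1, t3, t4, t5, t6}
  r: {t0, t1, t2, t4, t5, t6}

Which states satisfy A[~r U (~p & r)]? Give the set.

Sat(~r) = {t3}
Sat(~p) = {t2}
Sat(~p & r) = {t2}
A[~r U (~p & r)]: least fixpoint, start Z0 = Sat((~p & r)) = {t2}, add states in Sat(~r) with every successor in Z. Already a fixed point.
Sat(A[~r U (~p & r)]) = {t2}

{t2}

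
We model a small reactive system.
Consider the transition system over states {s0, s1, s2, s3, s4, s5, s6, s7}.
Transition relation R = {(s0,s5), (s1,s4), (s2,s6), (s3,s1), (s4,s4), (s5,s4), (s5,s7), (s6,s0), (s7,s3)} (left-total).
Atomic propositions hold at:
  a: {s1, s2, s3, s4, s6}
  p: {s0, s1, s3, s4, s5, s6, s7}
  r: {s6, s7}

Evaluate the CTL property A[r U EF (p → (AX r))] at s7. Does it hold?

No

Sat(AX r) = {s : every successor in {s6, s7}} = {s2}
Sat(p → (AX r)) = {s2}
EF (p → (AX r)): least fixpoint, start Z0 = {s2}, add states with some successor in Z. Already a fixed point.
Sat(EF (p → (AX r))) = {s2}
A[r U EF (p → (AX r))]: least fixpoint, start Z0 = Sat(EF (p → (AX r))) = {s2}, add states in Sat(r) with every successor in Z. Already a fixed point.
Sat(A[r U EF (p → (AX r))]) = {s2}
s7 ∉ Sat(A[r U EF (p → (AX r))]) = {s2}, so the formula does not hold at s7.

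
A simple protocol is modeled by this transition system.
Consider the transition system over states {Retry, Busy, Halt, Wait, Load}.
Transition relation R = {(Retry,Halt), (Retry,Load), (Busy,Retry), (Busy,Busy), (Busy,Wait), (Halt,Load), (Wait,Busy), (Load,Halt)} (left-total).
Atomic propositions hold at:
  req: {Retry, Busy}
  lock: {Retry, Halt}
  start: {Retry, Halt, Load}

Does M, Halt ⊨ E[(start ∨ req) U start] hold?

Sat(start ∨ req) = {Retry, Busy, Halt, Load}
E[(start ∨ req) U start]: least fixpoint, start Z0 = Sat(start) = {Retry, Halt, Load}, add states in Sat(start ∨ req) with some successor in Z. Z1 = {Retry, Busy, Halt, Load}; fixed.
Sat(E[(start ∨ req) U start]) = {Retry, Busy, Halt, Load}
Halt ∈ Sat(E[(start ∨ req) U start]) = {Retry, Busy, Halt, Load}, so the formula holds at Halt.

Yes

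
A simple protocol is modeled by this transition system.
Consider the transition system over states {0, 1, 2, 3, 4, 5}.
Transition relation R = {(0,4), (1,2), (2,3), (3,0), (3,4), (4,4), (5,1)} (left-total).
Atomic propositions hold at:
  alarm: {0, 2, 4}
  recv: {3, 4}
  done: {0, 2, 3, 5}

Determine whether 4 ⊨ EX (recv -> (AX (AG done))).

AG done: greatest fixpoint, start Z0 = {0, 2, 3, 5}, keep only states in Sat with every successor in Z. Z1 = {2}; Z2 = ∅; fixed.
Sat(AG done) = ∅
Sat(AX (AG done)) = {s : every successor in ∅} = ∅
Sat(recv -> (AX (AG done))) = {0, 1, 2, 5}
Sat(EX (recv -> (AX (AG done)))) = {s : some successor in {0, 1, 2, 5}} = {1, 3, 5}
4 ∉ Sat(EX (recv -> (AX (AG done)))) = {1, 3, 5}, so the formula does not hold at 4.

No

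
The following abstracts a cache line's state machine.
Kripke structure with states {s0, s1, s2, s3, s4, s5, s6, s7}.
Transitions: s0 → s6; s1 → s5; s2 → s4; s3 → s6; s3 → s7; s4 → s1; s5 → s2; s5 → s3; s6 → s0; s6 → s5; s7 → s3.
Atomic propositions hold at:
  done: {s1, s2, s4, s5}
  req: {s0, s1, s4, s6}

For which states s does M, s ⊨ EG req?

EG req: greatest fixpoint, start Z0 = {s0, s1, s4, s6}, keep only states in Sat with some successor in Z. Z1 = {s0, s4, s6}; Z2 = {s0, s6}; fixed.
Sat(EG req) = {s0, s6}

{s0, s6}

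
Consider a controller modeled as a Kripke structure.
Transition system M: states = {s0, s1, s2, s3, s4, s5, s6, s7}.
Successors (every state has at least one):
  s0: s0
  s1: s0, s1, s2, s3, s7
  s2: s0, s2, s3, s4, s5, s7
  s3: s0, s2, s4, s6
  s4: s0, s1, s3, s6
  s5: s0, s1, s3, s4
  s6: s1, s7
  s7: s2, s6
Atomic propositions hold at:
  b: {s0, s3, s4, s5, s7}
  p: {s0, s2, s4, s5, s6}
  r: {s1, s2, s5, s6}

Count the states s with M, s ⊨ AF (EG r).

EG r: greatest fixpoint, start Z0 = {s1, s2, s5, s6}, keep only states in Sat with some successor in Z. Already a fixed point.
Sat(EG r) = {s1, s2, s5, s6}
AF (EG r): least fixpoint, start Z0 = {s1, s2, s5, s6}, add states with every successor in Z. Z1 = {s1, s2, s5, s6, s7}; fixed.
Sat(AF (EG r)) = {s1, s2, s5, s6, s7}
|Sat(AF (EG r))| = |{s1, s2, s5, s6, s7}| = 5.

5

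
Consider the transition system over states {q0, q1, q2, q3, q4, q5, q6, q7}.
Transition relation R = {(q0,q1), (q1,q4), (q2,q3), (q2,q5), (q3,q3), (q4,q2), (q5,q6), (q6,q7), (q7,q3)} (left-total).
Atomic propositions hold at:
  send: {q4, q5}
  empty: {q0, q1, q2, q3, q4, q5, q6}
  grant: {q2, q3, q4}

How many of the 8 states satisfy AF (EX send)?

4

Sat(EX send) = {s : some successor in {q4, q5}} = {q1, q2}
AF (EX send): least fixpoint, start Z0 = {q1, q2}, add states with every successor in Z. Z1 = {q0, q1, q2, q4}; fixed.
Sat(AF (EX send)) = {q0, q1, q2, q4}
|Sat(AF (EX send))| = |{q0, q1, q2, q4}| = 4.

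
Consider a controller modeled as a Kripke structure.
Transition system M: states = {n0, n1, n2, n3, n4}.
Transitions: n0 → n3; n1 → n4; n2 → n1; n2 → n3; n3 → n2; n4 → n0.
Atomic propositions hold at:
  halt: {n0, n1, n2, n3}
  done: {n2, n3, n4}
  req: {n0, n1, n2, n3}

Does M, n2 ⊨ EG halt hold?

Yes

EG halt: greatest fixpoint, start Z0 = {n0, n1, n2, n3}, keep only states in Sat with some successor in Z. Z1 = {n0, n2, n3}; fixed.
Sat(EG halt) = {n0, n2, n3}
n2 ∈ Sat(EG halt) = {n0, n2, n3}, so the formula holds at n2.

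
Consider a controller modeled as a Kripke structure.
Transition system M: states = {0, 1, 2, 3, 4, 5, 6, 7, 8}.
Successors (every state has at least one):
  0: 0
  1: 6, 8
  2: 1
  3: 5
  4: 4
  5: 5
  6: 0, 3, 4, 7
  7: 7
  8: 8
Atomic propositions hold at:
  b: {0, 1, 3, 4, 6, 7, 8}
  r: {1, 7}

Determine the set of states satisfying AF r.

{1, 2, 7}

AF r: least fixpoint, start Z0 = {1, 7}, add states with every successor in Z. Z1 = {1, 2, 7}; fixed.
Sat(AF r) = {1, 2, 7}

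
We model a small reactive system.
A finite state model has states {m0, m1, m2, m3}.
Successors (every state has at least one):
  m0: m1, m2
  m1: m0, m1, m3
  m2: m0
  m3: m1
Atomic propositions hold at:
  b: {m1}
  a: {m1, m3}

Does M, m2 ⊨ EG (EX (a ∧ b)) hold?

No

Sat(a ∧ b) = {m1}
Sat(EX (a ∧ b)) = {s : some successor in {m1}} = {m0, m1, m3}
EG (EX (a ∧ b)): greatest fixpoint, start Z0 = {m0, m1, m3}, keep only states in Sat with some successor in Z. Already a fixed point.
Sat(EG (EX (a ∧ b))) = {m0, m1, m3}
m2 ∉ Sat(EG (EX (a ∧ b))) = {m0, m1, m3}, so the formula does not hold at m2.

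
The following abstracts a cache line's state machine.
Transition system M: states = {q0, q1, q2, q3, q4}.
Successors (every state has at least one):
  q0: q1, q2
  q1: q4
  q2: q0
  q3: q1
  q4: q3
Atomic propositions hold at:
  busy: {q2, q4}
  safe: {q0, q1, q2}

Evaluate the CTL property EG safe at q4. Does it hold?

No

EG safe: greatest fixpoint, start Z0 = {q0, q1, q2}, keep only states in Sat with some successor in Z. Z1 = {q0, q2}; fixed.
Sat(EG safe) = {q0, q2}
q4 ∉ Sat(EG safe) = {q0, q2}, so the formula does not hold at q4.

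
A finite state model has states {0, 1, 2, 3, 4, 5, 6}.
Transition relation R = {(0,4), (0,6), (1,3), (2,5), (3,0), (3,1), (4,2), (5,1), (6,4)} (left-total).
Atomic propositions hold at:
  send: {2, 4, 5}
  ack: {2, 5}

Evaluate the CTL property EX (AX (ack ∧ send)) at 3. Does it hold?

No

Sat(ack ∧ send) = {2, 5}
Sat(AX (ack ∧ send)) = {s : every successor in {2, 5}} = {2, 4}
Sat(EX (AX (ack ∧ send))) = {s : some successor in {2, 4}} = {0, 4, 6}
3 ∉ Sat(EX (AX (ack ∧ send))) = {0, 4, 6}, so the formula does not hold at 3.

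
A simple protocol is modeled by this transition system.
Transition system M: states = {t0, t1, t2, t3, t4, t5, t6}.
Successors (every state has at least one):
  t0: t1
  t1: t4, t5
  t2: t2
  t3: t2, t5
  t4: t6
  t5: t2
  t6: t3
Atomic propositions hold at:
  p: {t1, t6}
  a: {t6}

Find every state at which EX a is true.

Sat(EX a) = {s : some successor in {t6}} = {t4}

{t4}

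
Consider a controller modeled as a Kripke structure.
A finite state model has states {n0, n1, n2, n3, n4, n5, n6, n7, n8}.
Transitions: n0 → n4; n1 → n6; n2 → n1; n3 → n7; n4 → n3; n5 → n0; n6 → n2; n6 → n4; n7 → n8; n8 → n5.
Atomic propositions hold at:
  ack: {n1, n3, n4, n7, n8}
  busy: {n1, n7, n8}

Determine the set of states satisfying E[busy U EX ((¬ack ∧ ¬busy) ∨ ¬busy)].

Sat(¬ack) = {n0, n2, n5, n6}
Sat(¬busy) = {n0, n2, n3, n4, n5, n6}
Sat(¬ack ∧ ¬busy) = {n0, n2, n5, n6}
Sat((¬ack ∧ ¬busy) ∨ ¬busy) = {n0, n2, n3, n4, n5, n6}
Sat(EX ((¬ack ∧ ¬busy) ∨ ¬busy)) = {s : some successor in {n0, n2, n3, n4, n5, n6}} = {n0, n1, n4, n5, n6, n8}
E[busy U EX ((¬ack ∧ ¬busy) ∨ ¬busy)]: least fixpoint, start Z0 = Sat(EX ((¬ack ∧ ¬busy) ∨ ¬busy)) = {n0, n1, n4, n5, n6, n8}, add states in Sat(busy) with some successor in Z. Z1 = {n0, n1, n4, n5, n6, n7, n8}; fixed.
Sat(E[busy U EX ((¬ack ∧ ¬busy) ∨ ¬busy)]) = {n0, n1, n4, n5, n6, n7, n8}

{n0, n1, n4, n5, n6, n7, n8}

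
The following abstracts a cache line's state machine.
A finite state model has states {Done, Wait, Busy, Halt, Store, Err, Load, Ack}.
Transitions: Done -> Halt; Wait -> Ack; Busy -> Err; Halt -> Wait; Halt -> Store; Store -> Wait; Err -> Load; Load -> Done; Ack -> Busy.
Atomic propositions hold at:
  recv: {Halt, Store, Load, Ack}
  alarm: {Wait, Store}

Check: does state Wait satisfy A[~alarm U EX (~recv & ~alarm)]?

No

Sat(~alarm) = {Done, Busy, Halt, Err, Load, Ack}
Sat(~recv) = {Done, Wait, Busy, Err}
Sat(~recv & ~alarm) = {Done, Busy, Err}
Sat(EX (~recv & ~alarm)) = {s : some successor in {Done, Busy, Err}} = {Busy, Load, Ack}
A[~alarm U EX (~recv & ~alarm)]: least fixpoint, start Z0 = Sat(EX (~recv & ~alarm)) = {Busy, Load, Ack}, add states in Sat(~alarm) with every successor in Z. Z1 = {Busy, Err, Load, Ack}; fixed.
Sat(A[~alarm U EX (~recv & ~alarm)]) = {Busy, Err, Load, Ack}
Wait ∉ Sat(A[~alarm U EX (~recv & ~alarm)]) = {Busy, Err, Load, Ack}, so the formula does not hold at Wait.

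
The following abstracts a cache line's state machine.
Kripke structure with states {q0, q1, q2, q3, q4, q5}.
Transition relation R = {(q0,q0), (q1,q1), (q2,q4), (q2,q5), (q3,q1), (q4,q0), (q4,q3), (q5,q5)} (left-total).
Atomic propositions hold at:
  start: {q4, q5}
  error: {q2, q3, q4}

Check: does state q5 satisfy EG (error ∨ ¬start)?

Sat(¬start) = {q0, q1, q2, q3}
Sat(error ∨ ¬start) = {q0, q1, q2, q3, q4}
EG (error ∨ ¬start): greatest fixpoint, start Z0 = {q0, q1, q2, q3, q4}, keep only states in Sat with some successor in Z. Already a fixed point.
Sat(EG (error ∨ ¬start)) = {q0, q1, q2, q3, q4}
q5 ∉ Sat(EG (error ∨ ¬start)) = {q0, q1, q2, q3, q4}, so the formula does not hold at q5.

No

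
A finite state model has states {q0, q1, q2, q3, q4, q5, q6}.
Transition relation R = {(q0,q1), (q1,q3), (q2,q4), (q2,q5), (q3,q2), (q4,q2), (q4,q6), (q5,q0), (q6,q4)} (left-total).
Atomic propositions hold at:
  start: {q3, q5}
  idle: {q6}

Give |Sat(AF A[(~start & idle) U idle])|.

Sat(~start) = {q0, q1, q2, q4, q6}
Sat(~start & idle) = {q6}
A[(~start & idle) U idle]: least fixpoint, start Z0 = Sat(idle) = {q6}, add states in Sat(~start & idle) with every successor in Z. Already a fixed point.
Sat(A[(~start & idle) U idle]) = {q6}
AF A[(~start & idle) U idle]: least fixpoint, start Z0 = {q6}, add states with every successor in Z. Already a fixed point.
Sat(AF A[(~start & idle) U idle]) = {q6}
|Sat(AF A[(~start & idle) U idle])| = |{q6}| = 1.

1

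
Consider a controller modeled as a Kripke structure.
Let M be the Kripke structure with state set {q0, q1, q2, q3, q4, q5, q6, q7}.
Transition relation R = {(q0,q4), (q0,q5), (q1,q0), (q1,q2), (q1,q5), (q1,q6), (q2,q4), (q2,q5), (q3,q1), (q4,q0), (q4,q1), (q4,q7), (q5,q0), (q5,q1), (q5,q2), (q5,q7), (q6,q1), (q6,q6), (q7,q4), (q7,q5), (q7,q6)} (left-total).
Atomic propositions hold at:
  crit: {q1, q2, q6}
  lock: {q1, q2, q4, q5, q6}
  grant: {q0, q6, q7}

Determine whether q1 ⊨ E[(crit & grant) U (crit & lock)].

Sat(crit & grant) = {q6}
Sat(crit & lock) = {q1, q2, q6}
E[(crit & grant) U (crit & lock)]: least fixpoint, start Z0 = Sat((crit & lock)) = {q1, q2, q6}, add states in Sat(crit & grant) with some successor in Z. Already a fixed point.
Sat(E[(crit & grant) U (crit & lock)]) = {q1, q2, q6}
q1 ∈ Sat(E[(crit & grant) U (crit & lock)]) = {q1, q2, q6}, so the formula holds at q1.

Yes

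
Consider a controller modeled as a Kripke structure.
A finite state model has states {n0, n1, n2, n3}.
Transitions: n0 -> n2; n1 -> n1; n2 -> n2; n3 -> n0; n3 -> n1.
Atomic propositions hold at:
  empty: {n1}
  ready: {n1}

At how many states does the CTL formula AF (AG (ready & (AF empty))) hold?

1

AF empty: least fixpoint, start Z0 = {n1}, add states with every successor in Z. Already a fixed point.
Sat(AF empty) = {n1}
Sat(ready & (AF empty)) = {n1}
AG (ready & (AF empty)): greatest fixpoint, start Z0 = {n1}, keep only states in Sat with every successor in Z. Already a fixed point.
Sat(AG (ready & (AF empty))) = {n1}
AF (AG (ready & (AF empty))): least fixpoint, start Z0 = {n1}, add states with every successor in Z. Already a fixed point.
Sat(AF (AG (ready & (AF empty)))) = {n1}
|Sat(AF (AG (ready & (AF empty))))| = |{n1}| = 1.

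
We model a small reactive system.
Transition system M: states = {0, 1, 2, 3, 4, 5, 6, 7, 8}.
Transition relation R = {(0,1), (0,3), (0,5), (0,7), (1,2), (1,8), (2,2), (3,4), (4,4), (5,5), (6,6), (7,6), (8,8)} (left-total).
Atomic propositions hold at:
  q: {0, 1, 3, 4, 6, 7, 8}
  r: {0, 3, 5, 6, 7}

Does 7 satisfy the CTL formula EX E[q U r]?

E[q U r]: least fixpoint, start Z0 = Sat(r) = {0, 3, 5, 6, 7}, add states in Sat(q) with some successor in Z. Already a fixed point.
Sat(E[q U r]) = {0, 3, 5, 6, 7}
Sat(EX E[q U r]) = {s : some successor in {0, 3, 5, 6, 7}} = {0, 5, 6, 7}
7 ∈ Sat(EX E[q U r]) = {0, 5, 6, 7}, so the formula holds at 7.

Yes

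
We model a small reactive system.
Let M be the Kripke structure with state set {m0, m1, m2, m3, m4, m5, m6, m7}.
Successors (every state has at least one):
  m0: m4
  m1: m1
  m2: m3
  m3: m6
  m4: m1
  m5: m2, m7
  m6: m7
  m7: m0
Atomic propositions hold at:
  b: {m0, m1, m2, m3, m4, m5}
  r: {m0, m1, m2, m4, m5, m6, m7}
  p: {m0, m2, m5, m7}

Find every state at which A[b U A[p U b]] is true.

{m0, m1, m2, m3, m4, m5, m7}

A[p U b]: least fixpoint, start Z0 = Sat(b) = {m0, m1, m2, m3, m4, m5}, add states in Sat(p) with every successor in Z. Z1 = {m0, m1, m2, m3, m4, m5, m7}; fixed.
Sat(A[p U b]) = {m0, m1, m2, m3, m4, m5, m7}
A[b U A[p U b]]: least fixpoint, start Z0 = Sat(A[p U b]) = {m0, m1, m2, m3, m4, m5, m7}, add states in Sat(b) with every successor in Z. Already a fixed point.
Sat(A[b U A[p U b]]) = {m0, m1, m2, m3, m4, m5, m7}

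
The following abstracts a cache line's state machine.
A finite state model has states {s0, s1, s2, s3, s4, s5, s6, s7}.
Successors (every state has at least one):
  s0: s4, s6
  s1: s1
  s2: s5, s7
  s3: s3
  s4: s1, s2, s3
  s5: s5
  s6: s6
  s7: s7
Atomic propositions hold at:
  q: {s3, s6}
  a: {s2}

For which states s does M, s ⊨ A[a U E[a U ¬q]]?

Sat(¬q) = {s0, s1, s2, s4, s5, s7}
E[a U ¬q]: least fixpoint, start Z0 = Sat(¬q) = {s0, s1, s2, s4, s5, s7}, add states in Sat(a) with some successor in Z. Already a fixed point.
Sat(E[a U ¬q]) = {s0, s1, s2, s4, s5, s7}
A[a U E[a U ¬q]]: least fixpoint, start Z0 = Sat(E[a U ¬q]) = {s0, s1, s2, s4, s5, s7}, add states in Sat(a) with every successor in Z. Already a fixed point.
Sat(A[a U E[a U ¬q]]) = {s0, s1, s2, s4, s5, s7}

{s0, s1, s2, s4, s5, s7}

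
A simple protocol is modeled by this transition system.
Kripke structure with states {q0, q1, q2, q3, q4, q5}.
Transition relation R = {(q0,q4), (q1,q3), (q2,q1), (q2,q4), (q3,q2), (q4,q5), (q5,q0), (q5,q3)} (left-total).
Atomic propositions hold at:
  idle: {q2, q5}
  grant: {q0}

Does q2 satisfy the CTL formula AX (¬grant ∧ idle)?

No

Sat(¬grant) = {q1, q2, q3, q4, q5}
Sat(¬grant ∧ idle) = {q2, q5}
Sat(AX (¬grant ∧ idle)) = {s : every successor in {q2, q5}} = {q3, q4}
q2 ∉ Sat(AX (¬grant ∧ idle)) = {q3, q4}, so the formula does not hold at q2.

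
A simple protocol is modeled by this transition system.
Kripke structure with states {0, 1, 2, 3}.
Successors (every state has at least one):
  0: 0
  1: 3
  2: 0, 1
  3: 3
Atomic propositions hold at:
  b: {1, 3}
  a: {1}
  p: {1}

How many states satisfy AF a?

1

AF a: least fixpoint, start Z0 = {1}, add states with every successor in Z. Already a fixed point.
Sat(AF a) = {1}
|Sat(AF a)| = |{1}| = 1.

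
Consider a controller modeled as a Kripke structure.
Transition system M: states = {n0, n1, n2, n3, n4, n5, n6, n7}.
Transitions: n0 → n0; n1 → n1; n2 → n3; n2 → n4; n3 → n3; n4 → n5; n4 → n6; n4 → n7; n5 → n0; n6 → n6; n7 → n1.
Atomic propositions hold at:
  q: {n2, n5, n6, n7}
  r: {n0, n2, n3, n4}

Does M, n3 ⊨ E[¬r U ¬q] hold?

Yes

Sat(¬r) = {n1, n5, n6, n7}
Sat(¬q) = {n0, n1, n3, n4}
E[¬r U ¬q]: least fixpoint, start Z0 = Sat(¬q) = {n0, n1, n3, n4}, add states in Sat(¬r) with some successor in Z. Z1 = {n0, n1, n3, n4, n5, n7}; fixed.
Sat(E[¬r U ¬q]) = {n0, n1, n3, n4, n5, n7}
n3 ∈ Sat(E[¬r U ¬q]) = {n0, n1, n3, n4, n5, n7}, so the formula holds at n3.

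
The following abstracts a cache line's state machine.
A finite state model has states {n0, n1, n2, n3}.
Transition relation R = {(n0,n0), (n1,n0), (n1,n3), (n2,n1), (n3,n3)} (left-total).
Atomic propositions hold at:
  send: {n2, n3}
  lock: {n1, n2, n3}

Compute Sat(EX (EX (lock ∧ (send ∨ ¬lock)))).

{n1, n2, n3}

Sat(¬lock) = {n0}
Sat(send ∨ ¬lock) = {n0, n2, n3}
Sat(lock ∧ (send ∨ ¬lock)) = {n2, n3}
Sat(EX (lock ∧ (send ∨ ¬lock))) = {s : some successor in {n2, n3}} = {n1, n3}
Sat(EX (EX (lock ∧ (send ∨ ¬lock)))) = {s : some successor in {n1, n3}} = {n1, n2, n3}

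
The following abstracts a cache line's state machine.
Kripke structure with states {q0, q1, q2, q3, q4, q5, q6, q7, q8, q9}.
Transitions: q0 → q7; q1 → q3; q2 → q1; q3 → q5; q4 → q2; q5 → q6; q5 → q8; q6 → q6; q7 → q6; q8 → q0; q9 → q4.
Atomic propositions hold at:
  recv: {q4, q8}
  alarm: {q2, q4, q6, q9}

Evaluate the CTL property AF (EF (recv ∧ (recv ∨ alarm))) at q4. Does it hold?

Sat(recv ∨ alarm) = {q2, q4, q6, q8, q9}
Sat(recv ∧ (recv ∨ alarm)) = {q4, q8}
EF (recv ∧ (recv ∨ alarm)): least fixpoint, start Z0 = {q4, q8}, add states with some successor in Z. Z1 = {q4, q5, q8, q9}; Z2 = {q3, q4, q5, q8, q9}; Z3 = {q1, q3, q4, q5, q8, q9}; Z4 = {q1, q2, q3, q4, q5, q8, q9}; fixed.
Sat(EF (recv ∧ (recv ∨ alarm))) = {q1, q2, q3, q4, q5, q8, q9}
AF (EF (recv ∧ (recv ∨ alarm))): least fixpoint, start Z0 = {q1, q2, q3, q4, q5, q8, q9}, add states with every successor in Z. Already a fixed point.
Sat(AF (EF (recv ∧ (recv ∨ alarm)))) = {q1, q2, q3, q4, q5, q8, q9}
q4 ∈ Sat(AF (EF (recv ∧ (recv ∨ alarm)))) = {q1, q2, q3, q4, q5, q8, q9}, so the formula holds at q4.

Yes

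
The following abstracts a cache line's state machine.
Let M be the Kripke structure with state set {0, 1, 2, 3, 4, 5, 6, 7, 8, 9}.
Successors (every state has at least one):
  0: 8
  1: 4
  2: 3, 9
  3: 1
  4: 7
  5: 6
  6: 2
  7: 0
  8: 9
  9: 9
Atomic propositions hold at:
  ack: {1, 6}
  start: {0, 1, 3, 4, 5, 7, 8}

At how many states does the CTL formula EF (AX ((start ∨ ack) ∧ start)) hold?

8

Sat(start ∨ ack) = {0, 1, 3, 4, 5, 6, 7, 8}
Sat((start ∨ ack) ∧ start) = {0, 1, 3, 4, 5, 7, 8}
Sat(AX ((start ∨ ack) ∧ start)) = {s : every successor in {0, 1, 3, 4, 5, 7, 8}} = {0, 1, 3, 4, 7}
EF (AX ((start ∨ ack) ∧ start)): least fixpoint, start Z0 = {0, 1, 3, 4, 7}, add states with some successor in Z. Z1 = {0, 1, 2, 3, 4, 7}; Z2 = {0, 1, 2, 3, 4, 6, 7}; Z3 = {0, 1, 2, 3, 4, 5, 6, 7}; fixed.
Sat(EF (AX ((start ∨ ack) ∧ start))) = {0, 1, 2, 3, 4, 5, 6, 7}
|Sat(EF (AX ((start ∨ ack) ∧ start)))| = |{0, 1, 2, 3, 4, 5, 6, 7}| = 8.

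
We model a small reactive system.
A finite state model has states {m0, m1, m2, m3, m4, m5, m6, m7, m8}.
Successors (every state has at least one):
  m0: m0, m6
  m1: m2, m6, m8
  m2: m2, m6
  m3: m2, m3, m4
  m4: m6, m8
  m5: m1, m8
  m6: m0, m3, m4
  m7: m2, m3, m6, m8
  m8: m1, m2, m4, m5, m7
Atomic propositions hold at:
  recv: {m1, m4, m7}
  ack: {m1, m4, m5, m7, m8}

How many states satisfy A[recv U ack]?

A[recv U ack]: least fixpoint, start Z0 = Sat(ack) = {m1, m4, m5, m7, m8}, add states in Sat(recv) with every successor in Z. Already a fixed point.
Sat(A[recv U ack]) = {m1, m4, m5, m7, m8}
|Sat(A[recv U ack])| = |{m1, m4, m5, m7, m8}| = 5.

5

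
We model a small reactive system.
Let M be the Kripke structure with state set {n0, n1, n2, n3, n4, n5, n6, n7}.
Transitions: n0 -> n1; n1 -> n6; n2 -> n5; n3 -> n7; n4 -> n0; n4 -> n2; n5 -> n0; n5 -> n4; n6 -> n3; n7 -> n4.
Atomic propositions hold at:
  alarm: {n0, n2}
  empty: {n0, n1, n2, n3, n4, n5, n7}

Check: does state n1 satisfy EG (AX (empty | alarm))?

Sat(empty | alarm) = {n0, n1, n2, n3, n4, n5, n7}
Sat(AX (empty | alarm)) = {s : every successor in {n0, n1, n2, n3, n4, n5, n7}} = {n0, n2, n3, n4, n5, n6, n7}
EG (AX (empty | alarm)): greatest fixpoint, start Z0 = {n0, n2, n3, n4, n5, n6, n7}, keep only states in Sat with some successor in Z. Z1 = {n2, n3, n4, n5, n6, n7}; fixed.
Sat(EG (AX (empty | alarm))) = {n2, n3, n4, n5, n6, n7}
n1 ∉ Sat(EG (AX (empty | alarm))) = {n2, n3, n4, n5, n6, n7}, so the formula does not hold at n1.

No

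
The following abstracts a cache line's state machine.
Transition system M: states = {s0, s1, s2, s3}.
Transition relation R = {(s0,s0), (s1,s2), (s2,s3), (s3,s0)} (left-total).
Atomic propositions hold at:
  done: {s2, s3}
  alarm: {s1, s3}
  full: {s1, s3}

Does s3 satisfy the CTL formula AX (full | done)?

No

Sat(full | done) = {s1, s2, s3}
Sat(AX (full | done)) = {s : every successor in {s1, s2, s3}} = {s1, s2}
s3 ∉ Sat(AX (full | done)) = {s1, s2}, so the formula does not hold at s3.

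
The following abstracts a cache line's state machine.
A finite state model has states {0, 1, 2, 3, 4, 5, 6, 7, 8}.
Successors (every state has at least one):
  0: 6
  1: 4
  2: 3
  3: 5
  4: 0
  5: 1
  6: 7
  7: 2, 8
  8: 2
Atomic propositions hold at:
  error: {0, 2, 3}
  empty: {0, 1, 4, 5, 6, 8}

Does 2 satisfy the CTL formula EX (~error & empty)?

No

Sat(~error) = {1, 4, 5, 6, 7, 8}
Sat(~error & empty) = {1, 4, 5, 6, 8}
Sat(EX (~error & empty)) = {s : some successor in {1, 4, 5, 6, 8}} = {0, 1, 3, 5, 7}
2 ∉ Sat(EX (~error & empty)) = {0, 1, 3, 5, 7}, so the formula does not hold at 2.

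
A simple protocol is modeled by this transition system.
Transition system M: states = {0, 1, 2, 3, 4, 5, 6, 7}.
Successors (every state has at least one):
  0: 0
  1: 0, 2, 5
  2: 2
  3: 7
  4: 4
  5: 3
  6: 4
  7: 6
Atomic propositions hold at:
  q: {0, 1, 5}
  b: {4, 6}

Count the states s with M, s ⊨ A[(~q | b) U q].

Sat(~q) = {2, 3, 4, 6, 7}
Sat(~q | b) = {2, 3, 4, 6, 7}
A[(~q | b) U q]: least fixpoint, start Z0 = Sat(q) = {0, 1, 5}, add states in Sat(~q | b) with every successor in Z. Already a fixed point.
Sat(A[(~q | b) U q]) = {0, 1, 5}
|Sat(A[(~q | b) U q])| = |{0, 1, 5}| = 3.

3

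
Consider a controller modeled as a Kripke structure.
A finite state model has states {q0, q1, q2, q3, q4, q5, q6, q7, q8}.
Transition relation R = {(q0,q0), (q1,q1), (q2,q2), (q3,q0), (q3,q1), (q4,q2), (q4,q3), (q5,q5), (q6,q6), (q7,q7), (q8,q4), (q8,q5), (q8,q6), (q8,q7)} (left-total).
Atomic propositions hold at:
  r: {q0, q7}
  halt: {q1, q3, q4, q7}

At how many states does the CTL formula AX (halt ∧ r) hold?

Sat(halt ∧ r) = {q7}
Sat(AX (halt ∧ r)) = {s : every successor in {q7}} = {q7}
|Sat(AX (halt ∧ r))| = |{q7}| = 1.

1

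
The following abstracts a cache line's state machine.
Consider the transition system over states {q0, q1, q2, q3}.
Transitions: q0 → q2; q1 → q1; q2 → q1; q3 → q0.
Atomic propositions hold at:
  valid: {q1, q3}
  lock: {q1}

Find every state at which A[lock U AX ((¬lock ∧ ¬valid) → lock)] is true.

Sat(¬lock) = {q0, q2, q3}
Sat(¬valid) = {q0, q2}
Sat(¬lock ∧ ¬valid) = {q0, q2}
Sat((¬lock ∧ ¬valid) → lock) = {q1, q3}
Sat(AX ((¬lock ∧ ¬valid) → lock)) = {s : every successor in {q1, q3}} = {q1, q2}
A[lock U AX ((¬lock ∧ ¬valid) → lock)]: least fixpoint, start Z0 = Sat(AX ((¬lock ∧ ¬valid) → lock)) = {q1, q2}, add states in Sat(lock) with every successor in Z. Already a fixed point.
Sat(A[lock U AX ((¬lock ∧ ¬valid) → lock)]) = {q1, q2}

{q1, q2}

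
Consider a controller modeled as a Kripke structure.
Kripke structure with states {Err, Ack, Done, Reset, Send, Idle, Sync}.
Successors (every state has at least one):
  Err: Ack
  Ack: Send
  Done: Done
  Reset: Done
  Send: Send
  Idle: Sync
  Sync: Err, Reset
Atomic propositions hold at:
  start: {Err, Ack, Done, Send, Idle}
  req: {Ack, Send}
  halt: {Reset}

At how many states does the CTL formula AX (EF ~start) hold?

1

Sat(~start) = {Reset, Sync}
EF ~start: least fixpoint, start Z0 = {Reset, Sync}, add states with some successor in Z. Z1 = {Reset, Idle, Sync}; fixed.
Sat(EF ~start) = {Reset, Idle, Sync}
Sat(AX (EF ~start)) = {s : every successor in {Reset, Idle, Sync}} = {Idle}
|Sat(AX (EF ~start))| = |{Idle}| = 1.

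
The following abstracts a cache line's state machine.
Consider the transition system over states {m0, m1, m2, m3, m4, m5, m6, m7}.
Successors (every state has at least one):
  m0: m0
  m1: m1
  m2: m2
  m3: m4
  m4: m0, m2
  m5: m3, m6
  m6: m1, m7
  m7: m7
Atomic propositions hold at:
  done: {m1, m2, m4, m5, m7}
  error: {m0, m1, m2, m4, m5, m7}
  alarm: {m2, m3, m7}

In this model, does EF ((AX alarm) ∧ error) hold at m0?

Sat(AX alarm) = {s : every successor in {m2, m3, m7}} = {m2, m7}
Sat((AX alarm) ∧ error) = {m2, m7}
EF ((AX alarm) ∧ error): least fixpoint, start Z0 = {m2, m7}, add states with some successor in Z. Z1 = {m2, m4, m6, m7}; Z2 = {m2, m3, m4, m5, m6, m7}; fixed.
Sat(EF ((AX alarm) ∧ error)) = {m2, m3, m4, m5, m6, m7}
m0 ∉ Sat(EF ((AX alarm) ∧ error)) = {m2, m3, m4, m5, m6, m7}, so the formula does not hold at m0.

No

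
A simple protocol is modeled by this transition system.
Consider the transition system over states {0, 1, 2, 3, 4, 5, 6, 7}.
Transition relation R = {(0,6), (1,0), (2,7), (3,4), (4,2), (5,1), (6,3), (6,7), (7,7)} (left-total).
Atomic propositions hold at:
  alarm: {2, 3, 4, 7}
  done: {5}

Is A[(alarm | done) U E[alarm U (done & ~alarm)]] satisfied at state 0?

No

Sat(alarm | done) = {2, 3, 4, 5, 7}
Sat(~alarm) = {0, 1, 5, 6}
Sat(done & ~alarm) = {5}
E[alarm U (done & ~alarm)]: least fixpoint, start Z0 = Sat((done & ~alarm)) = {5}, add states in Sat(alarm) with some successor in Z. Already a fixed point.
Sat(E[alarm U (done & ~alarm)]) = {5}
A[(alarm | done) U E[alarm U (done & ~alarm)]]: least fixpoint, start Z0 = Sat(E[alarm U (done & ~alarm)]) = {5}, add states in Sat(alarm | done) with every successor in Z. Already a fixed point.
Sat(A[(alarm | done) U E[alarm U (done & ~alarm)]]) = {5}
0 ∉ Sat(A[(alarm | done) U E[alarm U (done & ~alarm)]]) = {5}, so the formula does not hold at 0.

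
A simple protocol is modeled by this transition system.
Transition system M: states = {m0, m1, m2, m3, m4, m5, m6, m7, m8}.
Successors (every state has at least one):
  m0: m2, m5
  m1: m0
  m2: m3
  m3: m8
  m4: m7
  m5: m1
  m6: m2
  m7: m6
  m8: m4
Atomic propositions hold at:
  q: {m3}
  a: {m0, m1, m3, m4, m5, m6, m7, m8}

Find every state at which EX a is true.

{m0, m1, m2, m3, m4, m5, m7, m8}

Sat(EX a) = {s : some successor in {m0, m1, m3, m4, m5, m6, m7, m8}} = {m0, m1, m2, m3, m4, m5, m7, m8}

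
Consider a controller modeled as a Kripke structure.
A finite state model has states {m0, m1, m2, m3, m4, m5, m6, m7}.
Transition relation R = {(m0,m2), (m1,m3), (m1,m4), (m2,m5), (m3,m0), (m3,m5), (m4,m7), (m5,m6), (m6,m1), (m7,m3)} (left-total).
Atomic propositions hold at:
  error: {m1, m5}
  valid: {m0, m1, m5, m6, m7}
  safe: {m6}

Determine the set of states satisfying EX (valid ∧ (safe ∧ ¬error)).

{m5}

Sat(¬error) = {m0, m2, m3, m4, m6, m7}
Sat(safe ∧ ¬error) = {m6}
Sat(valid ∧ (safe ∧ ¬error)) = {m6}
Sat(EX (valid ∧ (safe ∧ ¬error))) = {s : some successor in {m6}} = {m5}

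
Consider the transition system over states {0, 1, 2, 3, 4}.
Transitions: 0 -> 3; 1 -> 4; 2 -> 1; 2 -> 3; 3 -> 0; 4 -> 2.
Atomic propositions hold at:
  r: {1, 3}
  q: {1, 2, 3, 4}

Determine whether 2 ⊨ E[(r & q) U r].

No

Sat(r & q) = {1, 3}
E[(r & q) U r]: least fixpoint, start Z0 = Sat(r) = {1, 3}, add states in Sat(r & q) with some successor in Z. Already a fixed point.
Sat(E[(r & q) U r]) = {1, 3}
2 ∉ Sat(E[(r & q) U r]) = {1, 3}, so the formula does not hold at 2.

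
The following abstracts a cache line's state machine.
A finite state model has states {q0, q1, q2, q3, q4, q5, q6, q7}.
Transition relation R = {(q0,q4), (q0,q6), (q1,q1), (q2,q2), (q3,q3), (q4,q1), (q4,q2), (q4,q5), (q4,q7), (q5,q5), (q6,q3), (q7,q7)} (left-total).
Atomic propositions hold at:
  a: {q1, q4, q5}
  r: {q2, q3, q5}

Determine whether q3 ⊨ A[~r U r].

Yes

Sat(~r) = {q0, q1, q4, q6, q7}
A[~r U r]: least fixpoint, start Z0 = Sat(r) = {q2, q3, q5}, add states in Sat(~r) with every successor in Z. Z1 = {q2, q3, q5, q6}; fixed.
Sat(A[~r U r]) = {q2, q3, q5, q6}
q3 ∈ Sat(A[~r U r]) = {q2, q3, q5, q6}, so the formula holds at q3.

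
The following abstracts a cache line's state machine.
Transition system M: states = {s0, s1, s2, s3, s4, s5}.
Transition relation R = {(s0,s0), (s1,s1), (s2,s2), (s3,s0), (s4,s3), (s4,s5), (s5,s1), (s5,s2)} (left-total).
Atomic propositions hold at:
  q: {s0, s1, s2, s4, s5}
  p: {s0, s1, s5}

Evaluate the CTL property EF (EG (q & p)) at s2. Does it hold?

Sat(q & p) = {s0, s1, s5}
EG (q & p): greatest fixpoint, start Z0 = {s0, s1, s5}, keep only states in Sat with some successor in Z. Already a fixed point.
Sat(EG (q & p)) = {s0, s1, s5}
EF (EG (q & p)): least fixpoint, start Z0 = {s0, s1, s5}, add states with some successor in Z. Z1 = {s0, s1, s3, s4, s5}; fixed.
Sat(EF (EG (q & p))) = {s0, s1, s3, s4, s5}
s2 ∉ Sat(EF (EG (q & p))) = {s0, s1, s3, s4, s5}, so the formula does not hold at s2.

No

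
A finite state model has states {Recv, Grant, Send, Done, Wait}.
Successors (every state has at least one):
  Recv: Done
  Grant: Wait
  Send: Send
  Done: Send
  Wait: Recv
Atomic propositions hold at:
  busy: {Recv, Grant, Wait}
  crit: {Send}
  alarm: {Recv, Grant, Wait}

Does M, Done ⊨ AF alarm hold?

AF alarm: least fixpoint, start Z0 = {Recv, Grant, Wait}, add states with every successor in Z. Already a fixed point.
Sat(AF alarm) = {Recv, Grant, Wait}
Done ∉ Sat(AF alarm) = {Recv, Grant, Wait}, so the formula does not hold at Done.

No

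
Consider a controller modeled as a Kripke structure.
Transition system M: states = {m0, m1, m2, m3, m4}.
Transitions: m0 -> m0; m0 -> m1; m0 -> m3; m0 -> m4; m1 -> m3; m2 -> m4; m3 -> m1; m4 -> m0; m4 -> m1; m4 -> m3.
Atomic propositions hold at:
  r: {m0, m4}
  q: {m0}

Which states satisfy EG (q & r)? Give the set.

{m0}

Sat(q & r) = {m0}
EG (q & r): greatest fixpoint, start Z0 = {m0}, keep only states in Sat with some successor in Z. Already a fixed point.
Sat(EG (q & r)) = {m0}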